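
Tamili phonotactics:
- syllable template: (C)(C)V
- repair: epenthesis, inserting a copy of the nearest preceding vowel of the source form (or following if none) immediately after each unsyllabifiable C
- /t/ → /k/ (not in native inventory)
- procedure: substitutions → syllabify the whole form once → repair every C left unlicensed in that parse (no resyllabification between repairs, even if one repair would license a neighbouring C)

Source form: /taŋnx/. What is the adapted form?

Substitution: /t/ → /k/, giving /kaŋnx/.
Under (C)(C)V, the unsyllabifiable consonants are /ŋ/, /n/, /x/ (no codas are permitted; onsets may contain at most 2 consonants).
Epenthesis after each stranded consonant: /ŋ/ → /ŋa/, /n/ → /na/, /x/ → /xa/.

kaŋanaxa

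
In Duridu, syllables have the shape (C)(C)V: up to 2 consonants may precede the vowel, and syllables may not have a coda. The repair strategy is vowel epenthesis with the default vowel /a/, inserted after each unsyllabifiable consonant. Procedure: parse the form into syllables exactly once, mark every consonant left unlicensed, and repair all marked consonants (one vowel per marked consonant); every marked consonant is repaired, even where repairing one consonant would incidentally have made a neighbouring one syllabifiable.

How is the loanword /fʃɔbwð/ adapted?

fʃɔbawaða

The consonants /b/, /w/, /ð/ cannot be parsed into a legal (C)(C)V syllable (no codas are permitted; onsets may contain at most 2 consonants).
Each unlicensed consonant becomes the onset of a new syllable: /b/ → /ba/, /w/ → /wa/, /ð/ → /ða/.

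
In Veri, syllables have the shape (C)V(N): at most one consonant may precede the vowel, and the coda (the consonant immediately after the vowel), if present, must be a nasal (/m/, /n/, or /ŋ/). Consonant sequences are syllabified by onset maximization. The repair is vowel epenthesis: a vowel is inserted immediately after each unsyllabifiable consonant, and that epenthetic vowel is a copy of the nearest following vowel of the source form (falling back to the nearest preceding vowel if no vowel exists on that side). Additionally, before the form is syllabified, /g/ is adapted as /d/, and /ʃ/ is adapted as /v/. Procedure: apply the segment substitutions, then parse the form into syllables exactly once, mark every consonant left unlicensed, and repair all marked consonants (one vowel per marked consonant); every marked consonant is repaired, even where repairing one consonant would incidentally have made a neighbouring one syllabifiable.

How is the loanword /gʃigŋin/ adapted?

Substitution: /g/ → /d/, /ʃ/ → /v/, giving /dvidŋin/.
The consonants /d/, /d/ cannot be parsed into a legal (C)V(N) syllable (only a nasal (/m/, /n/, or /ŋ/) is licensed in coda position; onsets are limited to one consonant).
Inserting the epenthetic vowel yields /d/ → /di/, /d/ → /di/.

dividiŋin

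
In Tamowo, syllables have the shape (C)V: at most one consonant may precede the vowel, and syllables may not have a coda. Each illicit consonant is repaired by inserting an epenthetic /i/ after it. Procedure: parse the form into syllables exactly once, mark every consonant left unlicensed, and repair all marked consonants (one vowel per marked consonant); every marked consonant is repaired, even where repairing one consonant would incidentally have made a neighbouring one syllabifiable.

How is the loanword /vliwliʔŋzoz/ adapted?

Under (C)V, the unsyllabifiable consonants are /v/, /w/, /ʔ/, /ŋ/, /z/ (no codas are permitted; onsets are limited to one consonant).
Inserting the epenthetic vowel yields /v/ → /vi/, /w/ → /wi/, /ʔ/ → /ʔi/, /ŋ/ → /ŋi/, /z/ → /zi/.

viliwiliʔiŋizozi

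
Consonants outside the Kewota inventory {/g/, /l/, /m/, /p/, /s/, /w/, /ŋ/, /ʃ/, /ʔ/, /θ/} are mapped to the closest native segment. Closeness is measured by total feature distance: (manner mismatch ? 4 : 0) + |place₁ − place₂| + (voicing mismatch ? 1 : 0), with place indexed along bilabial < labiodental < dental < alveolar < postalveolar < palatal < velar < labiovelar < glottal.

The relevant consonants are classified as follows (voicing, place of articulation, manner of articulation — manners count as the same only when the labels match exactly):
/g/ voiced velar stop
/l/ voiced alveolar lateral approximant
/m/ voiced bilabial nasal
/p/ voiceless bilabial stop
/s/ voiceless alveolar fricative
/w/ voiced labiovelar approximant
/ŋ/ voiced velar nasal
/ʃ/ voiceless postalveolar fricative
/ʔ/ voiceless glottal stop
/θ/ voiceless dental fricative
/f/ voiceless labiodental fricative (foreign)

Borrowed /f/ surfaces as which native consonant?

θ

/θ/ is closest: same manner (fricative), place distance 1 (labiodental→dental), same voicing; total 1. Next closest is /s/ at distance 2.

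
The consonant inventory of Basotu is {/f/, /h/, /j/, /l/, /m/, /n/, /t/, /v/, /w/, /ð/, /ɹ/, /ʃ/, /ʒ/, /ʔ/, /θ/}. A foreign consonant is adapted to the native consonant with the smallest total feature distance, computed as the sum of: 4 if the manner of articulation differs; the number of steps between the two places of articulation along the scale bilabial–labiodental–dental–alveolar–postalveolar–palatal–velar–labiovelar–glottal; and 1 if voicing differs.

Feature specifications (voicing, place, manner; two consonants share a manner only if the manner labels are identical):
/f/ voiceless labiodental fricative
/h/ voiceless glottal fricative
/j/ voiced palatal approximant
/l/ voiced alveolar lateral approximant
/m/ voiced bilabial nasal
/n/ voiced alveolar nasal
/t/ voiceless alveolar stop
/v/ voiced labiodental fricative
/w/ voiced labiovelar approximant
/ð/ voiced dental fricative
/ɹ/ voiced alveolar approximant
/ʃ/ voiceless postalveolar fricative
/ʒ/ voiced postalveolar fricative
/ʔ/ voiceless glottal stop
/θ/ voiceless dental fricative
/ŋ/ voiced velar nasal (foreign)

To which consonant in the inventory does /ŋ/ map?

/n/ is closest: same manner (nasal), place distance 3 (velar→alveolar), same voicing; total 3. Next closest is /j/ at distance 5.

n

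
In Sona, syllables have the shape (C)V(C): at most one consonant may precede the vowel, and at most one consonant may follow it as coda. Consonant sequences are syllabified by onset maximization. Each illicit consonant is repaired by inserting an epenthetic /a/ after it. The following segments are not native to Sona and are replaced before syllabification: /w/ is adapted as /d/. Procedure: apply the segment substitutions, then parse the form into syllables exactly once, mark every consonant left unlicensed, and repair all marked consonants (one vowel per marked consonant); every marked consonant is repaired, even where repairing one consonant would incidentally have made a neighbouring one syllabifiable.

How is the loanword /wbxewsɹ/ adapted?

Substitution: /w/ → /d/, giving /dbxedsɹ/.
Under (C)V(C), the unsyllabifiable consonants are /d/, /b/, /s/, /ɹ/ (at most one coda consonant is licensed; onsets are limited to one consonant).
Epenthesis after each stranded consonant: /d/ → /da/, /b/ → /ba/, /s/ → /sa/, /ɹ/ → /ɹa/.

dabaxedsaɹa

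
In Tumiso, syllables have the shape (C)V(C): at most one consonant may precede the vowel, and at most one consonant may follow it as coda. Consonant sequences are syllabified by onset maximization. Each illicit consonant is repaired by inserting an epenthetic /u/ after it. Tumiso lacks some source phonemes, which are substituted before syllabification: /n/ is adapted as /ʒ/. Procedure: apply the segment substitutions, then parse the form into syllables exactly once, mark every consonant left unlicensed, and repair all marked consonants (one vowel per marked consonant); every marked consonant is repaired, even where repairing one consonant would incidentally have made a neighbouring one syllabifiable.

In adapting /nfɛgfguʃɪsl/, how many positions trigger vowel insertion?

3

After substitution the input is /ʒfɛgfguʃɪsl/.
The unsyllabifiable consonants are /ʒ/, /f/, /l/; each receives one epenthetic vowel.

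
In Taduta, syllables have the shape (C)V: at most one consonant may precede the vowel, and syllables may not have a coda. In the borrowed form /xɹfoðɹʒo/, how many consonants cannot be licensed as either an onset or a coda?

4

The consonants /x/, /ɹ/, /ð/, /ɹ/ cannot be parsed into a legal (C)V syllable (no codas are permitted; onsets are limited to one consonant).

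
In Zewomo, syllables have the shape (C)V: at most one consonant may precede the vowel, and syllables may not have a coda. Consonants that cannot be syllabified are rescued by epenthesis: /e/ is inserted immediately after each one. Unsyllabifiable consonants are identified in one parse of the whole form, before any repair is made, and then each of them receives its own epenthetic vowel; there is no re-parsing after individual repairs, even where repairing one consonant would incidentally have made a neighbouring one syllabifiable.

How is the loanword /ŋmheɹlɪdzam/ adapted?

ŋemeheɹelɪdezame

Syllabifying with onset maximization leaves /ŋ/, /m/, /ɹ/, /d/, /m/ stranded (no codas are permitted; onsets are limited to one consonant).
Inserting the epenthetic vowel yields /ŋ/ → /ŋe/, /m/ → /me/, /ɹ/ → /ɹe/, /d/ → /de/, /m/ → /me/.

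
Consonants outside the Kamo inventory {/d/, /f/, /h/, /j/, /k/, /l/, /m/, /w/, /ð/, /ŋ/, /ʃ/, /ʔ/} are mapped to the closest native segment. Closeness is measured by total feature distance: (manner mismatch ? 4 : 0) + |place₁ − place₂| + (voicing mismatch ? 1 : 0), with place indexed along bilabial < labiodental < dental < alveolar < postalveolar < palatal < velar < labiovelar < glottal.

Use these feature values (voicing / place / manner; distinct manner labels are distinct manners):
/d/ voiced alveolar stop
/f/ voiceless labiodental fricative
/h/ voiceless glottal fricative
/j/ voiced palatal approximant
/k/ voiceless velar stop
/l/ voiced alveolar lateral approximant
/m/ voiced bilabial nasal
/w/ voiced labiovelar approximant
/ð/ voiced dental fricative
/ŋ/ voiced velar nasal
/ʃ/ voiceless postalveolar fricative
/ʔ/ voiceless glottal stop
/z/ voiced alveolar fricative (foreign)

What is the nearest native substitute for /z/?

/ð/ is closest: same manner (fricative), place distance 1 (alveolar→dental), same voicing; total 1. Next closest is /ʃ/ at distance 2.

ð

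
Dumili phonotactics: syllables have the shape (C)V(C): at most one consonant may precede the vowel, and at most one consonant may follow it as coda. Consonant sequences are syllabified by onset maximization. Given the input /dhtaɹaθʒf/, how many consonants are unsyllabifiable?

The consonants /d/, /h/, /ʒ/, /f/ cannot be parsed into a legal (C)V(C) syllable (at most one coda consonant is licensed; onsets are limited to one consonant).

4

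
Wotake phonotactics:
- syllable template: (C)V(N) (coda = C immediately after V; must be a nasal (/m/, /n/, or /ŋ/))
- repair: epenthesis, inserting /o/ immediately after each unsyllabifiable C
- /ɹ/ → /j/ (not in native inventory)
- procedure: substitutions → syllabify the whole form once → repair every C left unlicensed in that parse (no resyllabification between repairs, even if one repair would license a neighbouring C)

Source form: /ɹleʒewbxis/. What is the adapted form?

Substitution: /ɹ/ → /j/, giving /jleʒewbxis/.
The consonants /j/, /w/, /b/, /s/ cannot be parsed into a legal (C)V(N) syllable (only a nasal (/m/, /n/, or /ŋ/) is licensed in coda position; onsets are limited to one consonant).
Epenthesis after each stranded consonant: /j/ → /jo/, /w/ → /wo/, /b/ → /bo/, /s/ → /so/.

joleʒewoboxiso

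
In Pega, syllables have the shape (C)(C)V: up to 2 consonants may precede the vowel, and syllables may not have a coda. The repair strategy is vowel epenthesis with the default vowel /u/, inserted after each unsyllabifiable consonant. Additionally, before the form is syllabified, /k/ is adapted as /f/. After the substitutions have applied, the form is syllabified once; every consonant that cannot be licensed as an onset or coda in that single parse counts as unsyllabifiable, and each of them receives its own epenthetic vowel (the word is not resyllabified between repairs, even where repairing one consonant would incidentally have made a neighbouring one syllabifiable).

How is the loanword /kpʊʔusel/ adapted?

fpʊʔuselu

Substitution: /k/ → /f/, giving /fpʊʔusel/.
Under (C)(C)V, the unsyllabifiable consonants are /l/ (no codas are permitted; onsets may contain at most 2 consonants).
Epenthesis after each stranded consonant: /l/ → /lu/.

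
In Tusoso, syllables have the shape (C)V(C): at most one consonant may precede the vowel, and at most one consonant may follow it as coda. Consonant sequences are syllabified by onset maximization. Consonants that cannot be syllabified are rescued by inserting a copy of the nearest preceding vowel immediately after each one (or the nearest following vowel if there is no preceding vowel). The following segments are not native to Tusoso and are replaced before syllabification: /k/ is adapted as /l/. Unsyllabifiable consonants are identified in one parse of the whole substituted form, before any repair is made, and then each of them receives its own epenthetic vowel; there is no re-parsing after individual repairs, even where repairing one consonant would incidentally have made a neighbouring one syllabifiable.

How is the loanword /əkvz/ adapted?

Substitution: /k/ → /l/, giving /əlvz/.
The consonants /v/, /z/ cannot be parsed into a legal (C)V(C) syllable (at most one coda consonant is licensed; onsets are limited to one consonant).
Each unlicensed consonant becomes the onset of a new syllable: /v/ → /və/, /z/ → /zə/.

əlvəzə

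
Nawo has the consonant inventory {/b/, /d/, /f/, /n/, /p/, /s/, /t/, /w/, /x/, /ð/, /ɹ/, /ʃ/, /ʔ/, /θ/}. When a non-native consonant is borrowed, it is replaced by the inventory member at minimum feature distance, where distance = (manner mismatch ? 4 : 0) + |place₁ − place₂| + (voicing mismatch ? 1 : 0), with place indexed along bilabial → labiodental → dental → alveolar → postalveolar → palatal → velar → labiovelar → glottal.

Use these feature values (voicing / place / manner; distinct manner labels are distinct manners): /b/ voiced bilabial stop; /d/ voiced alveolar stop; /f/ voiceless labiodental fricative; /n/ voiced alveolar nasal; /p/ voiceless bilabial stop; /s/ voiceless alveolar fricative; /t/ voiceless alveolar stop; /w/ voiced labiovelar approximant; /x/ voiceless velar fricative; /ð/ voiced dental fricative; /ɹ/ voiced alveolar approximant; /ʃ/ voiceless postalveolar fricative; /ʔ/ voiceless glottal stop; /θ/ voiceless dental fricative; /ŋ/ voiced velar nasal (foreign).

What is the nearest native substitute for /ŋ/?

n

/n/ is closest: same manner (nasal), place distance 3 (velar→alveolar), same voicing; total 3. Next closest is /w/ at distance 5.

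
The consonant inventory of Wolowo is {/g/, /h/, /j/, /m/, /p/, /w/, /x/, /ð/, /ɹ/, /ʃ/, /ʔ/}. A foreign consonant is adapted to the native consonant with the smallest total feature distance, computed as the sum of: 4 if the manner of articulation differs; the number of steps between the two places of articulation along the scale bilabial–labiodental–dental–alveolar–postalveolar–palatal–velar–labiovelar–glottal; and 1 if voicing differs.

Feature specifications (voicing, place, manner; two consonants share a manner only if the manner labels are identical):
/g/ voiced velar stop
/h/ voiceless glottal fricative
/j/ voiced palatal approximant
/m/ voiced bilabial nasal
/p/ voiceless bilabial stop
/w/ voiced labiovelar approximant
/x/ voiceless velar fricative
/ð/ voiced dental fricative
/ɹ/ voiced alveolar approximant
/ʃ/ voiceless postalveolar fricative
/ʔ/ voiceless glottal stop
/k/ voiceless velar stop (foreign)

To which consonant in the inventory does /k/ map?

/g/ is closest: same manner (stop), place distance 0 (velar→velar), voicing differs (+1); total 1. Next closest is /ʔ/ at distance 2.

g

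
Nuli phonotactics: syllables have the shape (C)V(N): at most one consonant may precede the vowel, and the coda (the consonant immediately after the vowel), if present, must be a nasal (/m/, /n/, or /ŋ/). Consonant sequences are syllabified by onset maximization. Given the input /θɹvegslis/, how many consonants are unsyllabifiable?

5

Syllabifying with onset maximization leaves /θ/, /ɹ/, /g/, /s/, /s/ stranded (only a nasal (/m/, /n/, or /ŋ/) is licensed in coda position; onsets are limited to one consonant).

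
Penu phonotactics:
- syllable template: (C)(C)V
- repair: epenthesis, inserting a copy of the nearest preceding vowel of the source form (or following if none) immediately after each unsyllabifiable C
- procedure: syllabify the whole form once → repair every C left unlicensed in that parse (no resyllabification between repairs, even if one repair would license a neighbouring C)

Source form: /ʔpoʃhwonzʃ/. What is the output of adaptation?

Syllabifying with onset maximization leaves /ʃ/, /n/, /z/, /ʃ/ stranded (no codas are permitted; onsets may contain at most 2 consonants).
Epenthesis after each stranded consonant: /ʃ/ → /ʃo/, /n/ → /no/, /z/ → /zo/, /ʃ/ → /ʃo/.

ʔpoʃohwonozoʃo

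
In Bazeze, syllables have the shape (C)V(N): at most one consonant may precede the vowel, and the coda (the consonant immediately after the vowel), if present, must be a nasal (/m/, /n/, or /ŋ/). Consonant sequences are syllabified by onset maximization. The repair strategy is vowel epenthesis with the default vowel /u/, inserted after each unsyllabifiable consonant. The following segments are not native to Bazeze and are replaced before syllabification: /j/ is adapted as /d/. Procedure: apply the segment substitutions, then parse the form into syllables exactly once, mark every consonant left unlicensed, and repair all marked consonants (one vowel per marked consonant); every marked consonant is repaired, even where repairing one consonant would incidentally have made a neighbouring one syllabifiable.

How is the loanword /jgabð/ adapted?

dugabuðu

Substitution: /j/ → /d/, giving /dgabð/.
Syllabifying with onset maximization leaves /d/, /b/, /ð/ stranded (only a nasal (/m/, /n/, or /ŋ/) is licensed in coda position; onsets are limited to one consonant).
Epenthesis after each stranded consonant: /d/ → /du/, /b/ → /bu/, /ð/ → /ðu/.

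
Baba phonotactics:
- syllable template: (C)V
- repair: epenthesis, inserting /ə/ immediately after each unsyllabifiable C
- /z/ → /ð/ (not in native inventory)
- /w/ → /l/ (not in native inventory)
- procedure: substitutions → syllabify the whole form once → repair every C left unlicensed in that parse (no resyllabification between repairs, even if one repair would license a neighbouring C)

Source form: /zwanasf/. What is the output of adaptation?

ðəlanasəfə

Substitution: /z/ → /ð/, /w/ → /l/, giving /ðlanasf/.
Under (C)V, the unsyllabifiable consonants are /ð/, /s/, /f/ (no codas are permitted; onsets are limited to one consonant).
Each unlicensed consonant becomes the onset of a new syllable: /ð/ → /ðə/, /s/ → /sə/, /f/ → /fə/.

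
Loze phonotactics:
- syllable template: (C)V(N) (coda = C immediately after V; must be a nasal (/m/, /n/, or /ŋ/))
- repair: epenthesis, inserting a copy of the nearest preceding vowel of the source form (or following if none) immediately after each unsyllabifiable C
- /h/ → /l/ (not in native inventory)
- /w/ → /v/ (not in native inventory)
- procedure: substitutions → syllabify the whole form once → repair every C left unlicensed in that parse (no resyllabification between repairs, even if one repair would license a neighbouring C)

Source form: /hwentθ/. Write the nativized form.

Substitution: /h/ → /l/, /w/ → /v/, giving /lventθ/.
Syllabifying with onset maximization leaves /l/, /t/, /θ/ stranded (only a nasal (/m/, /n/, or /ŋ/) is licensed in coda position; onsets are limited to one consonant).
Inserting the epenthetic vowel yields /l/ → /le/, /t/ → /te/, /θ/ → /θe/.

leventeθe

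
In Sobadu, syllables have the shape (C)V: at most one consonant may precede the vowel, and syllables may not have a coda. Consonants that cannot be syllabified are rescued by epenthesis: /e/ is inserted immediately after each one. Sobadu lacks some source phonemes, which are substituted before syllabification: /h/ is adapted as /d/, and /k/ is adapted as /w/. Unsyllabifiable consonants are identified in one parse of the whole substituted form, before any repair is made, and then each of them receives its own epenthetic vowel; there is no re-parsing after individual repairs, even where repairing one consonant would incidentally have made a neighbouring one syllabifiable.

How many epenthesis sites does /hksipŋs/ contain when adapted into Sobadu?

After substitution the input is /dwsipŋs/.
The unsyllabifiable consonants are /d/, /w/, /p/, /ŋ/, /s/; each receives one epenthetic vowel.

5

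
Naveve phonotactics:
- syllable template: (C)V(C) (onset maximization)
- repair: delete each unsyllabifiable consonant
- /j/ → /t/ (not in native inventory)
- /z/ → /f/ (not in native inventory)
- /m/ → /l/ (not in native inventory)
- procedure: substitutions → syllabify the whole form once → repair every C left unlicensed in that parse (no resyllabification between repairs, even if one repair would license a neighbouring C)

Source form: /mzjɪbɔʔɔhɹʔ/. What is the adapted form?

Substitution: /m/ → /l/, /z/ → /f/, /j/ → /t/, giving /lftɪbɔʔɔhɹʔ/.
Syllabifying with onset maximization leaves /l/, /f/, /ɹ/, /ʔ/ stranded (at most one coda consonant is licensed; onsets are limited to one consonant).
Deletion applies to /l/, /f/, /ɹ/, /ʔ/.

tɪbɔʔɔh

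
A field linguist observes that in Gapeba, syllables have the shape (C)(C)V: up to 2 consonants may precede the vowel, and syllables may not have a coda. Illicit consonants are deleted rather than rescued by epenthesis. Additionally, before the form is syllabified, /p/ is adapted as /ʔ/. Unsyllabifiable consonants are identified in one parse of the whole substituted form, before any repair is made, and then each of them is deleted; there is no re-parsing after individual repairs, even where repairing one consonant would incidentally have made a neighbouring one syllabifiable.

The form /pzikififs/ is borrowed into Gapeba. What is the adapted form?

Substitution: /p/ → /ʔ/, giving /ʔzikififs/.
The consonants /f/, /s/ cannot be parsed into a legal (C)(C)V syllable (no codas are permitted; onsets may contain at most 2 consonants).
Deleting the stranded consonants removes /f/, /s/.

ʔzikifi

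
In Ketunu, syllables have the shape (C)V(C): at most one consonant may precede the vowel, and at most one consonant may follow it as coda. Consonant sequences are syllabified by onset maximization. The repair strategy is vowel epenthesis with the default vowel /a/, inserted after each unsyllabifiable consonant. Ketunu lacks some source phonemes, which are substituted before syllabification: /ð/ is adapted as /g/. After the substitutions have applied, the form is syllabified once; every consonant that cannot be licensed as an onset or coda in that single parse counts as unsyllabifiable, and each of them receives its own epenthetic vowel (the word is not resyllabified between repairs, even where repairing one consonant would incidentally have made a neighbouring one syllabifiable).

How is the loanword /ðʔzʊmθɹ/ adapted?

Substitution: /ð/ → /g/, giving /gʔzʊmθɹ/.
Syllabifying with onset maximization leaves /g/, /ʔ/, /θ/, /ɹ/ stranded (at most one coda consonant is licensed; onsets are limited to one consonant).
Epenthesis after each stranded consonant: /g/ → /ga/, /ʔ/ → /ʔa/, /θ/ → /θa/, /ɹ/ → /ɹa/.

gaʔazʊmθaɹa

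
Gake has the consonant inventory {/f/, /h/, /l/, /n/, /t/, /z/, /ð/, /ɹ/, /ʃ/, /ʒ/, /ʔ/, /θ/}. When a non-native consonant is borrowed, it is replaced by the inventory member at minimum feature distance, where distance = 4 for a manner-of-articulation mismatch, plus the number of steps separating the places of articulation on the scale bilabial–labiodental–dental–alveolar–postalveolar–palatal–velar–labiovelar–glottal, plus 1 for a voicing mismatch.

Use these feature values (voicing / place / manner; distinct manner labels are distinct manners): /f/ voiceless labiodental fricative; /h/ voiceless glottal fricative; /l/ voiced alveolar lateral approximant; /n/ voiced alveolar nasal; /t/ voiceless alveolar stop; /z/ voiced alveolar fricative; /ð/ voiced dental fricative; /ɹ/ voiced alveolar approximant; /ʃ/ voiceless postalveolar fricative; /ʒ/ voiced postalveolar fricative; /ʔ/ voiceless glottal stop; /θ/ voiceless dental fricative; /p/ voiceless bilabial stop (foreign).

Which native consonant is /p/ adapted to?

/t/ is closest: same manner (stop), place distance 3 (bilabial→alveolar), same voicing; total 3. Next closest is /f/ at distance 5.

t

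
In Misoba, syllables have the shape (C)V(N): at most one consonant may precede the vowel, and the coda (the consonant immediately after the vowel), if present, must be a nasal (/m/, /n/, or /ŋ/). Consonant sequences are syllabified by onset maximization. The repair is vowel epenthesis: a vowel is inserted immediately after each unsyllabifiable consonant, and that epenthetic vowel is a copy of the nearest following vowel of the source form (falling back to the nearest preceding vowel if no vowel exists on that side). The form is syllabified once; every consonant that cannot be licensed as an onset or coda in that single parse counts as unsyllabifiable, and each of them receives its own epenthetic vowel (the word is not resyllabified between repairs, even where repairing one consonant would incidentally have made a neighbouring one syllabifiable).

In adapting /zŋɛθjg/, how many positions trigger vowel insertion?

4

The unsyllabifiable consonants are /z/, /θ/, /j/, /g/; each receives one epenthetic vowel.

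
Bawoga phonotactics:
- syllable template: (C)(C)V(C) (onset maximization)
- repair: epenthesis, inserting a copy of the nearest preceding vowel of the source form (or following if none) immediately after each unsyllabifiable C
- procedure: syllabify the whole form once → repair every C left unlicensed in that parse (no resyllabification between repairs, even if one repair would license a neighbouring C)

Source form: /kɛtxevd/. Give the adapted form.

kɛtxevde

The consonants /d/ cannot be parsed into a legal (C)(C)V(C) syllable (at most one coda consonant is licensed; onsets may contain at most 2 consonants).
Epenthesis after each stranded consonant: /d/ → /de/.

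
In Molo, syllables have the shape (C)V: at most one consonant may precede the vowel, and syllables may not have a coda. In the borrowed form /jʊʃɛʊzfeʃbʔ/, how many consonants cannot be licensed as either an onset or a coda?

Under (C)V, the unsyllabifiable consonants are /z/, /ʃ/, /b/, /ʔ/ (no codas are permitted; onsets are limited to one consonant).

4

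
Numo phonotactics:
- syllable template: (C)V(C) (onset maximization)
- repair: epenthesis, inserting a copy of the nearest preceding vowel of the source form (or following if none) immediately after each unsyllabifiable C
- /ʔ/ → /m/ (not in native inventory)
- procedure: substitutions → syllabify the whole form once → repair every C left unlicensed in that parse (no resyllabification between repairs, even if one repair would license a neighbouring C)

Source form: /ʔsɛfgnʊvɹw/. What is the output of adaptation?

mɛsɛfgɛnʊvɹʊwʊ

Substitution: /ʔ/ → /m/, giving /msɛfgnʊvɹw/.
Under (C)V(C), the unsyllabifiable consonants are /m/, /g/, /ɹ/, /w/ (at most one coda consonant is licensed; onsets are limited to one consonant).
Epenthesis after each stranded consonant: /m/ → /mɛ/, /g/ → /gɛ/, /ɹ/ → /ɹʊ/, /w/ → /wʊ/.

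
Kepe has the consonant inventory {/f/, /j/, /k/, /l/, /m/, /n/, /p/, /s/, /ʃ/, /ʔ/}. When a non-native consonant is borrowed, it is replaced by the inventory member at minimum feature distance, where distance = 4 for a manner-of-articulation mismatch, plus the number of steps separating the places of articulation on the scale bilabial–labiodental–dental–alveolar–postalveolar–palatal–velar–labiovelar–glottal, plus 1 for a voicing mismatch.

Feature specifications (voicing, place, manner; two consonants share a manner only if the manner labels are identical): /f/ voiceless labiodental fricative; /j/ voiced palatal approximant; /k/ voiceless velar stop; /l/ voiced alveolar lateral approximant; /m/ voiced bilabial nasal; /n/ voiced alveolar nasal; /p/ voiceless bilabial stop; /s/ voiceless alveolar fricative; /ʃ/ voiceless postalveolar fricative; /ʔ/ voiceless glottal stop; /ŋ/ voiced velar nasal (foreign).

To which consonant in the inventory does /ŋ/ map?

n

/n/ is closest: same manner (nasal), place distance 3 (velar→alveolar), same voicing; total 3. Next closest is /j/ at distance 5.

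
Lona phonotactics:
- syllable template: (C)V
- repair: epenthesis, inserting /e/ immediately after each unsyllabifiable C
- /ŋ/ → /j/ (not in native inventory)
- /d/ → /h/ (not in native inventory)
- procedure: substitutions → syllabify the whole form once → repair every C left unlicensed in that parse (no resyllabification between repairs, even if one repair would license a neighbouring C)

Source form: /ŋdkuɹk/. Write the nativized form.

Substitution: /ŋ/ → /j/, /d/ → /h/, giving /jhkuɹk/.
Under (C)V, the unsyllabifiable consonants are /j/, /h/, /ɹ/, /k/ (no codas are permitted; onsets are limited to one consonant).
Inserting the epenthetic vowel yields /j/ → /je/, /h/ → /he/, /ɹ/ → /ɹe/, /k/ → /ke/.

jehekuɹeke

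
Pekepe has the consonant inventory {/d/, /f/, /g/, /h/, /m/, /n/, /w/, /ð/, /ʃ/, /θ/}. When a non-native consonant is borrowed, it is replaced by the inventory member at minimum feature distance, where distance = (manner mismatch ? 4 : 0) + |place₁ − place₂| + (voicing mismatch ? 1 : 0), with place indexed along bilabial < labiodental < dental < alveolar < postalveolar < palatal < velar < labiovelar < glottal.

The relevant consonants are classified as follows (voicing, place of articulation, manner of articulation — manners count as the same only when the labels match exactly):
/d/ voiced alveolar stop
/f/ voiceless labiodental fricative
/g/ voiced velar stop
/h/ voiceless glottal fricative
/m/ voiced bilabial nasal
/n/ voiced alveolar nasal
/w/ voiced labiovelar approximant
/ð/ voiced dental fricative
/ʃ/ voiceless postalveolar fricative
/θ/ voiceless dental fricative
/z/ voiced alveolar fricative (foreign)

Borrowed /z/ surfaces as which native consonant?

ð

/ð/ is closest: same manner (fricative), place distance 1 (alveolar→dental), same voicing; total 1. Next closest is /ʃ/ at distance 2.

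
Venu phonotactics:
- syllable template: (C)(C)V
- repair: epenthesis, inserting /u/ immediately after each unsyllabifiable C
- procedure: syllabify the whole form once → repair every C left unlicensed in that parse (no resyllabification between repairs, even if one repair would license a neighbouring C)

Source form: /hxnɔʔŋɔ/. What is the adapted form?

huxnɔʔŋɔ

The consonants /h/ cannot be parsed into a legal (C)(C)V syllable (no codas are permitted; onsets may contain at most 2 consonants).
Epenthesis after each stranded consonant: /h/ → /hu/.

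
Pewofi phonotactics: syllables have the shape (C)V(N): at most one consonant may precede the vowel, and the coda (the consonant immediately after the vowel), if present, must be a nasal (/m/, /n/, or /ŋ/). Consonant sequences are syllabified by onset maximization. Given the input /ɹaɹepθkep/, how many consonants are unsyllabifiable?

3

Under (C)V(N), the unsyllabifiable consonants are /p/, /θ/, /p/ (only a nasal (/m/, /n/, or /ŋ/) is licensed in coda position; onsets are limited to one consonant).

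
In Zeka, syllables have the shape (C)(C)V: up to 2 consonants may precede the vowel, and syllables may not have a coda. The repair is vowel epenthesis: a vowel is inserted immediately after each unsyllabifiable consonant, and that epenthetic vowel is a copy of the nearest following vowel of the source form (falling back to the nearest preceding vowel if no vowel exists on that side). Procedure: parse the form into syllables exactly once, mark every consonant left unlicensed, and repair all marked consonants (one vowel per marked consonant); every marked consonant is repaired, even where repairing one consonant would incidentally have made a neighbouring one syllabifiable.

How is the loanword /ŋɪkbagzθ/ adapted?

ŋɪkbagazaθa

The consonants /g/, /z/, /θ/ cannot be parsed into a legal (C)(C)V syllable (no codas are permitted; onsets may contain at most 2 consonants).
Inserting the epenthetic vowel yields /g/ → /ga/, /z/ → /za/, /θ/ → /θa/.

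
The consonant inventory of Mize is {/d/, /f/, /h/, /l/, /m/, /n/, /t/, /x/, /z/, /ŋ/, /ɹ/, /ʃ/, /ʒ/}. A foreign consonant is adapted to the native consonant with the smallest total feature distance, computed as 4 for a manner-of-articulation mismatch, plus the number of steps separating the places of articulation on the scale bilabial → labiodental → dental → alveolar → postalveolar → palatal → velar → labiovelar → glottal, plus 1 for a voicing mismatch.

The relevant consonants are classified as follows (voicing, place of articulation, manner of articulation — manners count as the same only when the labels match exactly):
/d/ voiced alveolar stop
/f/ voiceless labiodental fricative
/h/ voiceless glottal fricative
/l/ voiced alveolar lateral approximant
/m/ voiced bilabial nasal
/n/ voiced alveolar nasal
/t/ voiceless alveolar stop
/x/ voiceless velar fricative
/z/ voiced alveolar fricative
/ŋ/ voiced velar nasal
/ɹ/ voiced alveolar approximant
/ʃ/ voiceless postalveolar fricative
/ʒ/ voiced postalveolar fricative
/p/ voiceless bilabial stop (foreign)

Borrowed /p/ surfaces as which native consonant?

t

/t/ is closest: same manner (stop), place distance 3 (bilabial→alveolar), same voicing; total 3. Next closest is /d/ at distance 4.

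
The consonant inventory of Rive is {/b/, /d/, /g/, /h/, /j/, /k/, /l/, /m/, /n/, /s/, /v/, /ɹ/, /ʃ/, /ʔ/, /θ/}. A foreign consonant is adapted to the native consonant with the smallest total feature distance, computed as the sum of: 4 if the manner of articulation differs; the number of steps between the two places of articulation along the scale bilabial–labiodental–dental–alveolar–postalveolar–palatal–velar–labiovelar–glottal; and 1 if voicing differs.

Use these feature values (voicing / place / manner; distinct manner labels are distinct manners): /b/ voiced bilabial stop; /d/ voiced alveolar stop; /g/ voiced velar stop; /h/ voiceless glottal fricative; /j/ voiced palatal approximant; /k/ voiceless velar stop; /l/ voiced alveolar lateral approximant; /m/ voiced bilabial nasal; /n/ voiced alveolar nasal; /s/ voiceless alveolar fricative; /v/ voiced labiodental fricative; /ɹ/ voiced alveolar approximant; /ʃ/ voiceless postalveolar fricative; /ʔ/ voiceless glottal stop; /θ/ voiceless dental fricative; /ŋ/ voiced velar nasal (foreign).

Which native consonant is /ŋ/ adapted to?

n

/n/ is closest: same manner (nasal), place distance 3 (velar→alveolar), same voicing; total 3. Next closest is /g/ at distance 4.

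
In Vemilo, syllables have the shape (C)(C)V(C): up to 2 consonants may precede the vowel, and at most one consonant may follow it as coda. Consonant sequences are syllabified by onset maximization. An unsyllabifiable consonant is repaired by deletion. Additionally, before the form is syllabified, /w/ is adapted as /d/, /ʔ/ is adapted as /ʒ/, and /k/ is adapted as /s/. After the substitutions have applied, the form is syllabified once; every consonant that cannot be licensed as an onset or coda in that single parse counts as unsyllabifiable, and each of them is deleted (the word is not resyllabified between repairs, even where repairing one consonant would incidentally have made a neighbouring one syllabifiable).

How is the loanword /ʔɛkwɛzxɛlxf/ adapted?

ʒɛsdɛzxɛl

Substitution: /ʔ/ → /ʒ/, /k/ → /s/, /w/ → /d/, giving /ʒɛsdɛzxɛlxf/.
Syllabifying with onset maximization leaves /x/, /f/ stranded (at most one coda consonant is licensed; onsets may contain at most 2 consonants).
Deleting the stranded consonants removes /x/, /f/.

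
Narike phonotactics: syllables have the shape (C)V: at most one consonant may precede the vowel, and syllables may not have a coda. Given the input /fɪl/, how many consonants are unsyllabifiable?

1

Under (C)V, the unsyllabifiable consonants are /l/ (no codas are permitted; onsets are limited to one consonant).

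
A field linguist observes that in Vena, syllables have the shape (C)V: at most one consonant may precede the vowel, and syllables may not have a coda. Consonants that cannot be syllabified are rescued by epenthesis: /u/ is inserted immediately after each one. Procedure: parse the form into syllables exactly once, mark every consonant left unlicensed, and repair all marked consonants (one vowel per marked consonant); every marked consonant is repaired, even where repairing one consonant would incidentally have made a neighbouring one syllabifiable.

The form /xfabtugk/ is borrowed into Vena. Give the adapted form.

xufabutuguku

Syllabifying with onset maximization leaves /x/, /b/, /g/, /k/ stranded (no codas are permitted; onsets are limited to one consonant).
Epenthesis after each stranded consonant: /x/ → /xu/, /b/ → /bu/, /g/ → /gu/, /k/ → /ku/.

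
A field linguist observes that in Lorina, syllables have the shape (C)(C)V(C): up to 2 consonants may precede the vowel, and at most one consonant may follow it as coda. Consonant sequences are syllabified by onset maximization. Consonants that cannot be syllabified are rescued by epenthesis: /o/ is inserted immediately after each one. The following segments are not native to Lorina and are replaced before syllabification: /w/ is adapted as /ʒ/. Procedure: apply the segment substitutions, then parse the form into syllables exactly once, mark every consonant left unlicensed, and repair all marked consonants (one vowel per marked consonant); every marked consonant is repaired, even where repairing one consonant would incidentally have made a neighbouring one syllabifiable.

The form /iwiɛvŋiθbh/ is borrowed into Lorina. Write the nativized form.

Substitution: /w/ → /ʒ/, giving /iʒiɛvŋiθbh/.
Under (C)(C)V(C), the unsyllabifiable consonants are /b/, /h/ (at most one coda consonant is licensed; onsets may contain at most 2 consonants).
Each unlicensed consonant becomes the onset of a new syllable: /b/ → /bo/, /h/ → /ho/.

iʒiɛvŋiθboho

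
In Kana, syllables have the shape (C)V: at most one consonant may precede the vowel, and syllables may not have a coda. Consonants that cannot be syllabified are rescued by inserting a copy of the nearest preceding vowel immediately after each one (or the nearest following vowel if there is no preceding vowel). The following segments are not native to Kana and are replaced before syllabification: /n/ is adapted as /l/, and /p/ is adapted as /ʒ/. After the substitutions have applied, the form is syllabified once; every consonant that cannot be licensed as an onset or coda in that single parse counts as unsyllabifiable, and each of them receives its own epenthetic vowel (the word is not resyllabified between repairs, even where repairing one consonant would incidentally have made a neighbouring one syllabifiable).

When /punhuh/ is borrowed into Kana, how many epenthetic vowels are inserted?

2

After substitution the input is /ʒulhuh/.
The unsyllabifiable consonants are /l/, /h/; each receives one epenthetic vowel.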